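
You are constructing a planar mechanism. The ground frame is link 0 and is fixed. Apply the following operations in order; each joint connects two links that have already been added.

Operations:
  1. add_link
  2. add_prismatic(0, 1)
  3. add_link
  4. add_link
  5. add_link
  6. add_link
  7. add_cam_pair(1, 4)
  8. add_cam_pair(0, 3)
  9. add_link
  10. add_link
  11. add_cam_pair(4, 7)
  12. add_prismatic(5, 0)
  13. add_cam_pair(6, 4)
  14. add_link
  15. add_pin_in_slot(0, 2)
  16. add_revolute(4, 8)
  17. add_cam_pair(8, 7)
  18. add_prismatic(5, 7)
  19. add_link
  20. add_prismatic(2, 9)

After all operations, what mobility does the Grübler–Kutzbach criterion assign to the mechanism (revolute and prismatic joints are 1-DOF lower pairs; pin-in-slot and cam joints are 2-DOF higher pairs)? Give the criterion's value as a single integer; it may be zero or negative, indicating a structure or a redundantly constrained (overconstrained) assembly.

M = 11

ground; <1,0,0>
#1 <2,0,0>
P:0↔1 J1 <2,1,0>
#2 <3,1,0>
#3 <4,1,0>
#4 <5,1,0>
#5 <6,1,0>
C:1↔4 J2 <6,1,1>
C:0↔3 J2 <6,1,2>
#6 <7,1,2>
#7 <8,1,2>
C:4↔7 J2 <8,1,3>
P:5↔0 J1 <8,2,3>
C:6↔4 J2 <8,2,4>
#8 <9,2,4>
PS:0↔2 J2 <9,2,5>
R:4↔8 J1 <9,3,5>
C:8↔7 J2 <9,3,6>
P:5↔7 J1 <9,4,6>
#9 <10,4,6>
P:2↔9 J1 <10,5,6>
3×9 − 2×5 − 1×6 = 11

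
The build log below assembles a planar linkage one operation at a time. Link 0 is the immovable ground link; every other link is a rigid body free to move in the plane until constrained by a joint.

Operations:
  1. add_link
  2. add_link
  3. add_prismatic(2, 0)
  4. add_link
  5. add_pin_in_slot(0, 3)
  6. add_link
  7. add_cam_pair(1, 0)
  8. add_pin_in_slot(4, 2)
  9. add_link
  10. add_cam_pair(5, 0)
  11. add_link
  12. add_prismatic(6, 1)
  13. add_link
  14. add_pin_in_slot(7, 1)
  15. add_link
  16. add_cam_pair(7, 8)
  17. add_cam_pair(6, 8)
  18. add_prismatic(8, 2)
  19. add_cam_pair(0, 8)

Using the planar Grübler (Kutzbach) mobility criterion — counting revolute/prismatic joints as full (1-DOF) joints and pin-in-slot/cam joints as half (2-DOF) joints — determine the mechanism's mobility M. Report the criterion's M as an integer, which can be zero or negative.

M = 10

link 0 = ground. State L|J1|J2 = 1|0|0
+link1  2|0|0
+link2  3|0|0
P(2,0) f=1→J1  3|1|0
+link3  4|1|0
PS(0,3) f=2→J2  4|1|1
+link4  5|1|1
C(1,0) f=2→J2  5|1|2
PS(4,2) f=2→J2  5|1|3
+link5  6|1|3
C(5,0) f=2→J2  6|1|4
+link6  7|1|4
P(6,1) f=1→J1  7|2|4
+link7  8|2|4
PS(7,1) f=2→J2  8|2|5
+link8  9|2|5
C(7,8) f=2→J2  9|2|6
C(6,8) f=2→J2  9|2|7
P(8,2) f=1→J1  9|3|7
C(0,8) f=2→J2  9|3|8
M = 3(9−1)−2·3−8 = 24−6−8 = 10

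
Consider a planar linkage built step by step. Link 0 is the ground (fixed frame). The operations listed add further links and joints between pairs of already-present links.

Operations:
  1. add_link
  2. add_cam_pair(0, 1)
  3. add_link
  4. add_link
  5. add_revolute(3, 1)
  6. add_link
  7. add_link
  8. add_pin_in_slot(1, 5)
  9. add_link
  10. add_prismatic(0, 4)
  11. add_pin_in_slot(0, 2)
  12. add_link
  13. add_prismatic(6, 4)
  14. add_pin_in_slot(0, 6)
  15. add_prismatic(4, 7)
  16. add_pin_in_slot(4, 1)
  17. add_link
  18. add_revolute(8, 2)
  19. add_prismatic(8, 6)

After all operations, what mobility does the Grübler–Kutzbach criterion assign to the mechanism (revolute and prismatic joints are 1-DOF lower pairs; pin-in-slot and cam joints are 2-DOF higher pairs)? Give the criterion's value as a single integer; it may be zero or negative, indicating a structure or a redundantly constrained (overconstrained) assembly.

(L,J1,J2)=(1,0,0); link0 fixed
link1: (2,0,0)
C 0-1 [J2]: (2,0,1)
link2: (3,0,1)
link3: (4,0,1)
R 3-1 [J1]: (4,1,1)
link4: (5,1,1)
link5: (6,1,1)
PS 1-5 [J2]: (6,1,2)
link6: (7,1,2)
P 0-4 [J1]: (7,2,2)
PS 0-2 [J2]: (7,2,3)
link7: (8,2,3)
P 6-4 [J1]: (8,3,3)
PS 0-6 [J2]: (8,3,4)
P 4-7 [J1]: (8,4,4)
PS 4-1 [J2]: (8,4,5)
link8: (9,4,5)
R 8-2 [J1]: (9,5,5)
P 8-6 [J1]: (9,6,5)
Grübler: 3·8 − 2·6 − 5 = 7

M = 7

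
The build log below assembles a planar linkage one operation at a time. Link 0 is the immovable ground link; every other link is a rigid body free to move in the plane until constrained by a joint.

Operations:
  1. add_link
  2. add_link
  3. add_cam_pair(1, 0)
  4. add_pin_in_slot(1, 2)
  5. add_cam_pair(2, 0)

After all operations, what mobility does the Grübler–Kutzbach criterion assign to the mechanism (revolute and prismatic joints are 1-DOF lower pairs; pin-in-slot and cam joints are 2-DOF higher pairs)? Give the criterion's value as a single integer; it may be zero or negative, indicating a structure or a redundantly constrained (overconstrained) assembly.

M = 3

(L,J1,J2)=(1,0,0); link0 fixed
link1: (2,0,0)
link2: (3,0,0)
C 1-0 [J2]: (3,0,1)
PS 1-2 [J2]: (3,0,2)
C 2-0 [J2]: (3,0,3)
Grübler: 3·2 − 2·0 − 3 = 3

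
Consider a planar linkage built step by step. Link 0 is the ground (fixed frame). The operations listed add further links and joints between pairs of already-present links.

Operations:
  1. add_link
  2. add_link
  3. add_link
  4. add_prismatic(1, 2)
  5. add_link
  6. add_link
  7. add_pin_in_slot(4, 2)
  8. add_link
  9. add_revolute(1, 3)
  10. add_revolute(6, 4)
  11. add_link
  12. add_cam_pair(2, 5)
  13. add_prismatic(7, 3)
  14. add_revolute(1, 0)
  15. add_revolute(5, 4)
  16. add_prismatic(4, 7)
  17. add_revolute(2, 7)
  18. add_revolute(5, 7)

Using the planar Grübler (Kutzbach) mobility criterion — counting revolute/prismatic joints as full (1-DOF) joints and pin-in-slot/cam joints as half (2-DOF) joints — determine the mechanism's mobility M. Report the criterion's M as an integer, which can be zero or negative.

M = 1

link 0 = ground. State L|J1|J2 = 1|0|0
+link1  2|0|0
+link2  3|0|0
+link3  4|0|0
P(1,2) f=1→J1  4|1|0
+link4  5|1|0
+link5  6|1|0
PS(4,2) f=2→J2  6|1|1
+link6  7|1|1
R(1,3) f=1→J1  7|2|1
R(6,4) f=1→J1  7|3|1
+link7  8|3|1
C(2,5) f=2→J2  8|3|2
P(7,3) f=1→J1  8|4|2
R(1,0) f=1→J1  8|5|2
R(5,4) f=1→J1  8|6|2
P(4,7) f=1→J1  8|7|2
R(2,7) f=1→J1  8|8|2
R(5,7) f=1→J1  8|9|2
M = 3(8−1)−2·9−2 = 21−18−2 = 1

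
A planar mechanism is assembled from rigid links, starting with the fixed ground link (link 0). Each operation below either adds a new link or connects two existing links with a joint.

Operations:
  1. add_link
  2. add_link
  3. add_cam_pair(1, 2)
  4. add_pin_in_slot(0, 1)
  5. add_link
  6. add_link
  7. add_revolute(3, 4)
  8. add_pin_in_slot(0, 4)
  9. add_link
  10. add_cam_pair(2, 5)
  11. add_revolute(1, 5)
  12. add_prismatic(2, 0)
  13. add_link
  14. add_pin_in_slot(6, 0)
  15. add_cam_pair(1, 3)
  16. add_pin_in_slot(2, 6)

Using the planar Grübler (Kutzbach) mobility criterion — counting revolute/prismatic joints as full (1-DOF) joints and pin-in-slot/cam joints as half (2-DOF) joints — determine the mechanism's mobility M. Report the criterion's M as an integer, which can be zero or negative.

(L,J1,J2)=(1,0,0); link0 fixed
link1: (2,0,0)
link2: (3,0,0)
C 1-2 [J2]: (3,0,1)
PS 0-1 [J2]: (3,0,2)
link3: (4,0,2)
link4: (5,0,2)
R 3-4 [J1]: (5,1,2)
PS 0-4 [J2]: (5,1,3)
link5: (6,1,3)
C 2-5 [J2]: (6,1,4)
R 1-5 [J1]: (6,2,4)
P 2-0 [J1]: (6,3,4)
link6: (7,3,4)
PS 6-0 [J2]: (7,3,5)
C 1-3 [J2]: (7,3,6)
PS 2-6 [J2]: (7,3,7)
Grübler: 3·6 − 2·3 − 7 = 5

M = 5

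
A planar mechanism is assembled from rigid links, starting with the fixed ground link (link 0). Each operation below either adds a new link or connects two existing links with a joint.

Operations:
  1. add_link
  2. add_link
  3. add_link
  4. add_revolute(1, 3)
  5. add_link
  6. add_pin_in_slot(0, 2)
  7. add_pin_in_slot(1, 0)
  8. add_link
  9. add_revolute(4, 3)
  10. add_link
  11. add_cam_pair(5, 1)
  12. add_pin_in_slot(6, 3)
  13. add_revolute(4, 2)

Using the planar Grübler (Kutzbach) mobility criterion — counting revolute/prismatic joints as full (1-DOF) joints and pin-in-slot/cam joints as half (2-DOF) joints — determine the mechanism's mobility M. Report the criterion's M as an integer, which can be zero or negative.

M = 8

[1;0;0] (link 0 is ground)
L+ [2;0;0]
L+ [3;0;0]
L+ [4;0;0]
R(1,3)∈J1 [4;1;0]
L+ [5;1;0]
PS(0,2)∈J2 [5;1;1]
PS(1,0)∈J2 [5;1;2]
L+ [6;1;2]
R(4,3)∈J1 [6;2;2]
L+ [7;2;2]
C(5,1)∈J2 [7;2;3]
PS(6,3)∈J2 [7;2;4]
R(4,2)∈J1 [7;3;4]
mobility = 18 − 6 − 4 = 8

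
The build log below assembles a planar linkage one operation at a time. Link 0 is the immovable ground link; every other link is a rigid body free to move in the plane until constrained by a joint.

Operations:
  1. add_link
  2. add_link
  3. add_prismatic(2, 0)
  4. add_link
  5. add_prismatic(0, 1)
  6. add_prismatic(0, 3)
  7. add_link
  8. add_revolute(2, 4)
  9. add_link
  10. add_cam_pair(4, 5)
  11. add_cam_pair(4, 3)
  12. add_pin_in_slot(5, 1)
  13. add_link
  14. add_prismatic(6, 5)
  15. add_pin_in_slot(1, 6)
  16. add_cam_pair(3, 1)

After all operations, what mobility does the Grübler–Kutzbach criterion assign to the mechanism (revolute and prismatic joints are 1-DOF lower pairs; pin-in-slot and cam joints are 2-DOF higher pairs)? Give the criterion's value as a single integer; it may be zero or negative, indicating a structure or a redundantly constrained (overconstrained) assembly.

M = 3

ground; <1,0,0>
#1 <2,0,0>
#2 <3,0,0>
P:2↔0 J1 <3,1,0>
#3 <4,1,0>
P:0↔1 J1 <4,2,0>
P:0↔3 J1 <4,3,0>
#4 <5,3,0>
R:2↔4 J1 <5,4,0>
#5 <6,4,0>
C:4↔5 J2 <6,4,1>
C:4↔3 J2 <6,4,2>
PS:5↔1 J2 <6,4,3>
#6 <7,4,3>
P:6↔5 J1 <7,5,3>
PS:1↔6 J2 <7,5,4>
C:3↔1 J2 <7,5,5>
3×6 − 2×5 − 1×5 = 3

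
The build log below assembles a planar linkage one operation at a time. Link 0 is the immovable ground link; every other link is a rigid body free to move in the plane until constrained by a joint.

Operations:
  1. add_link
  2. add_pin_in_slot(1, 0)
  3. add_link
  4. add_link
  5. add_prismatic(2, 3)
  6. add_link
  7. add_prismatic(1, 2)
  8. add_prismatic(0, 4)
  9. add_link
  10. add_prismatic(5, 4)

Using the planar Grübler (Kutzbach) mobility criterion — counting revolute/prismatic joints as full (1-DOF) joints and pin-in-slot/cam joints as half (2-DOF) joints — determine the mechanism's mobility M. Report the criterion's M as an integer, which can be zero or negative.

M = 6

L=1 J1=0 J2=0
add link → L=2 J1=0 J2=0
PS@1,0 dof=2 J2 → L=2 J1=0 J2=1
add link → L=3 J1=0 J2=1
add link → L=4 J1=0 J2=1
P@2,3 dof=1 J1 → L=4 J1=1 J2=1
add link → L=5 J1=1 J2=1
P@1,2 dof=1 J1 → L=5 J1=2 J2=1
P@0,4 dof=1 J1 → L=5 J1=3 J2=1
add link → L=6 J1=3 J2=1
P@5,4 dof=1 J1 → L=6 J1=4 J2=1
M=3(L−1)−2J1−J2=3·5−2·4−1=6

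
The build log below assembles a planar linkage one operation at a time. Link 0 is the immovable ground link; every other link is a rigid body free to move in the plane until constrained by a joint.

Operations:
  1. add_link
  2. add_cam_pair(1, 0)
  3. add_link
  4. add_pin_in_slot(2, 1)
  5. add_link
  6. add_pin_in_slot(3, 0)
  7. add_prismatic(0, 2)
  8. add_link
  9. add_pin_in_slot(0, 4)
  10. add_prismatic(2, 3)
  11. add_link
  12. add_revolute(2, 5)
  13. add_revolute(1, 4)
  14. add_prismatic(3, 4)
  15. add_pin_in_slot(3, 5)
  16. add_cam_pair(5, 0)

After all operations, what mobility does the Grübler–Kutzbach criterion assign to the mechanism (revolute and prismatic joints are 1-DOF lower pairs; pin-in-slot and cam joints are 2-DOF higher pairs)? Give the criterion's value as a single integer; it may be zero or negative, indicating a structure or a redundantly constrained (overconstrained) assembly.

[1;0;0] (link 0 is ground)
L+ [2;0;0]
C(1,0)∈J2 [2;0;1]
L+ [3;0;1]
PS(2,1)∈J2 [3;0;2]
L+ [4;0;2]
PS(3,0)∈J2 [4;0;3]
P(0,2)∈J1 [4;1;3]
L+ [5;1;3]
PS(0,4)∈J2 [5;1;4]
P(2,3)∈J1 [5;2;4]
L+ [6;2;4]
R(2,5)∈J1 [6;3;4]
R(1,4)∈J1 [6;4;4]
P(3,4)∈J1 [6;5;4]
PS(3,5)∈J2 [6;5;5]
C(5,0)∈J2 [6;5;6]
mobility = 15 − 10 − 6 = -1

M = -1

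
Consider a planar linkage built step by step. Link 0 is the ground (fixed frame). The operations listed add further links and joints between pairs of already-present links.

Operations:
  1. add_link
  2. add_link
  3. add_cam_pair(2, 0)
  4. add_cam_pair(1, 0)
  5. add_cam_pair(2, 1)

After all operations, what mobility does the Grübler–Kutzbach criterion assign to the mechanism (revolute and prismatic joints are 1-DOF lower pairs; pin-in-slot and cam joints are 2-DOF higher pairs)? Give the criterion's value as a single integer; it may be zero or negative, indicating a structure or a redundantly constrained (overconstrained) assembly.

ground; <1,0,0>
#1 <2,0,0>
#2 <3,0,0>
C:2↔0 J2 <3,0,1>
C:1↔0 J2 <3,0,2>
C:2↔1 J2 <3,0,3>
3×2 − 2×0 − 1×3 = 3

M = 3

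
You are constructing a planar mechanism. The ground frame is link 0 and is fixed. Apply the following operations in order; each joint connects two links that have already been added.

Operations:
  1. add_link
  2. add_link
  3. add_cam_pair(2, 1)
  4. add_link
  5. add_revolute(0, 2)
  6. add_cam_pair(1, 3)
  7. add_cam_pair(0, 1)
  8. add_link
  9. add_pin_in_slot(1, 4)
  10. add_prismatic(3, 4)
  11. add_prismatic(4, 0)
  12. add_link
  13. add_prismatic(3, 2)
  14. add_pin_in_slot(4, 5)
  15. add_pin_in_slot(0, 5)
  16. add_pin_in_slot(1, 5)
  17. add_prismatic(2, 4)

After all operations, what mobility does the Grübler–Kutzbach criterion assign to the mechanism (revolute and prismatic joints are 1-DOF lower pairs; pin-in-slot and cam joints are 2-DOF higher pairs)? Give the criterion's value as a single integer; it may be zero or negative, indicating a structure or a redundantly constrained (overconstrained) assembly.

M = -2

[1;0;0] (link 0 is ground)
L+ [2;0;0]
L+ [3;0;0]
C(2,1)∈J2 [3;0;1]
L+ [4;0;1]
R(0,2)∈J1 [4;1;1]
C(1,3)∈J2 [4;1;2]
C(0,1)∈J2 [4;1;3]
L+ [5;1;3]
PS(1,4)∈J2 [5;1;4]
P(3,4)∈J1 [5;2;4]
P(4,0)∈J1 [5;3;4]
L+ [6;3;4]
P(3,2)∈J1 [6;4;4]
PS(4,5)∈J2 [6;4;5]
PS(0,5)∈J2 [6;4;6]
PS(1,5)∈J2 [6;4;7]
P(2,4)∈J1 [6;5;7]
mobility = 15 − 10 − 7 = -2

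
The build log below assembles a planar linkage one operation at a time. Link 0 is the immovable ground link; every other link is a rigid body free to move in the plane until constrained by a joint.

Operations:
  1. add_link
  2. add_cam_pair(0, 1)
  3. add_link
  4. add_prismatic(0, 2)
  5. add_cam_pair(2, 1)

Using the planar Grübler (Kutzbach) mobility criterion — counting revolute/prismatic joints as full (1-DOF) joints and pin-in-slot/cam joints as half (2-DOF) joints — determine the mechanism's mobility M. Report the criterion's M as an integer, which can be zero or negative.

[1;0;0] (link 0 is ground)
L+ [2;0;0]
C(0,1)∈J2 [2;0;1]
L+ [3;0;1]
P(0,2)∈J1 [3;1;1]
C(2,1)∈J2 [3;1;2]
mobility = 6 − 2 − 2 = 2

M = 2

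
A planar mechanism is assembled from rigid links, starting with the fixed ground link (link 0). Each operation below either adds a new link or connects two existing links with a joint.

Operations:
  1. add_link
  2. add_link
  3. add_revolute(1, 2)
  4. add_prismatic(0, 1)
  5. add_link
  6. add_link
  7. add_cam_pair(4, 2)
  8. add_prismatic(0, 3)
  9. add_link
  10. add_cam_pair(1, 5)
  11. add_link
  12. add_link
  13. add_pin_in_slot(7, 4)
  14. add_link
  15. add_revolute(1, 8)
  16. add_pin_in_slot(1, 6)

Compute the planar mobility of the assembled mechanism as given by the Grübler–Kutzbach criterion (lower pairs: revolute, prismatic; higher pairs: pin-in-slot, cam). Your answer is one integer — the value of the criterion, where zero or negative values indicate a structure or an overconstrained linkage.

(L,J1,J2)=(1,0,0); link0 fixed
link1: (2,0,0)
link2: (3,0,0)
R 1-2 [J1]: (3,1,0)
P 0-1 [J1]: (3,2,0)
link3: (4,2,0)
link4: (5,2,0)
C 4-2 [J2]: (5,2,1)
P 0-3 [J1]: (5,3,1)
link5: (6,3,1)
C 1-5 [J2]: (6,3,2)
link6: (7,3,2)
link7: (8,3,2)
PS 7-4 [J2]: (8,3,3)
link8: (9,3,3)
R 1-8 [J1]: (9,4,3)
PS 1-6 [J2]: (9,4,4)
Grübler: 3·8 − 2·4 − 4 = 12

M = 12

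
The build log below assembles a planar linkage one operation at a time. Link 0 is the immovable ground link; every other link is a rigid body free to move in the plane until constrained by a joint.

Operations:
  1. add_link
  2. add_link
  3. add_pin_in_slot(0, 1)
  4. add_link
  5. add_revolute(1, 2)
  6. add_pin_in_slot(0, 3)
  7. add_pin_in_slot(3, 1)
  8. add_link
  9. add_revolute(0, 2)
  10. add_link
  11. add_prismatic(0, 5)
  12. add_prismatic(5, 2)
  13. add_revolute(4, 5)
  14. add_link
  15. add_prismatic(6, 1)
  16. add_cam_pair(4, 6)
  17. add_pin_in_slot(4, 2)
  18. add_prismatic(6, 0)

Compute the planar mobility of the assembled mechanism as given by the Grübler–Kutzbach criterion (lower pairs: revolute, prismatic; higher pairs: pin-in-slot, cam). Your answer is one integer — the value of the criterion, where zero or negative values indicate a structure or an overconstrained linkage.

L=1 J1=0 J2=0
add link → L=2 J1=0 J2=0
add link → L=3 J1=0 J2=0
PS@0,1 dof=2 J2 → L=3 J1=0 J2=1
add link → L=4 J1=0 J2=1
R@1,2 dof=1 J1 → L=4 J1=1 J2=1
PS@0,3 dof=2 J2 → L=4 J1=1 J2=2
PS@3,1 dof=2 J2 → L=4 J1=1 J2=3
add link → L=5 J1=1 J2=3
R@0,2 dof=1 J1 → L=5 J1=2 J2=3
add link → L=6 J1=2 J2=3
P@0,5 dof=1 J1 → L=6 J1=3 J2=3
P@5,2 dof=1 J1 → L=6 J1=4 J2=3
R@4,5 dof=1 J1 → L=6 J1=5 J2=3
add link → L=7 J1=5 J2=3
P@6,1 dof=1 J1 → L=7 J1=6 J2=3
C@4,6 dof=2 J2 → L=7 J1=6 J2=4
PS@4,2 dof=2 J2 → L=7 J1=6 J2=5
P@6,0 dof=1 J1 → L=7 J1=7 J2=5
M=3(L−1)−2J1−J2=3·6−2·7−5=-1

M = -1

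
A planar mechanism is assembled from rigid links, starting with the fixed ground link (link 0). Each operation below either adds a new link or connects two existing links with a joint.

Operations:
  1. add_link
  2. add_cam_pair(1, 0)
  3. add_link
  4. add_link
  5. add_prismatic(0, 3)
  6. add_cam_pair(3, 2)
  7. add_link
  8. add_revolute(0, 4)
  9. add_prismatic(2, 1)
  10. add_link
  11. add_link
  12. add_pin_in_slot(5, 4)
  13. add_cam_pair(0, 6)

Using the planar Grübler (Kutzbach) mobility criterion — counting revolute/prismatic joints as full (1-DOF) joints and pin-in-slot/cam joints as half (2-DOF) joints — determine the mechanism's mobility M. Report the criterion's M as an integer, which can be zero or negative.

link 0 = ground. State L|J1|J2 = 1|0|0
+link1  2|0|0
C(1,0) f=2→J2  2|0|1
+link2  3|0|1
+link3  4|0|1
P(0,3) f=1→J1  4|1|1
C(3,2) f=2→J2  4|1|2
+link4  5|1|2
R(0,4) f=1→J1  5|2|2
P(2,1) f=1→J1  5|3|2
+link5  6|3|2
+link6  7|3|2
PS(5,4) f=2→J2  7|3|3
C(0,6) f=2→J2  7|3|4
M = 3(7−1)−2·3−4 = 18−6−4 = 8

M = 8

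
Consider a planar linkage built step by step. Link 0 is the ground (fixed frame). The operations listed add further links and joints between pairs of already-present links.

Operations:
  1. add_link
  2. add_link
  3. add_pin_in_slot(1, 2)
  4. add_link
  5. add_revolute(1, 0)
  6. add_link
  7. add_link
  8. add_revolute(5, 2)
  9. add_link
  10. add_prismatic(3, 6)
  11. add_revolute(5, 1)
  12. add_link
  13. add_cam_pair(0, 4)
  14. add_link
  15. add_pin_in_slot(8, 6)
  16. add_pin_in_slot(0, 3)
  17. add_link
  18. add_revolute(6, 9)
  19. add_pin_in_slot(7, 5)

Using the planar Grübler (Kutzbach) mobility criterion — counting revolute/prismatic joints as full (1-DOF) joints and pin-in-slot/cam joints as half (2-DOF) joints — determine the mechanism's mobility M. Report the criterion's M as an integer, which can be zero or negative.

M = 12

ground; <1,0,0>
#1 <2,0,0>
#2 <3,0,0>
PS:1↔2 J2 <3,0,1>
#3 <4,0,1>
R:1↔0 J1 <4,1,1>
#4 <5,1,1>
#5 <6,1,1>
R:5↔2 J1 <6,2,1>
#6 <7,2,1>
P:3↔6 J1 <7,3,1>
R:5↔1 J1 <7,4,1>
#7 <8,4,1>
C:0↔4 J2 <8,4,2>
#8 <9,4,2>
PS:8↔6 J2 <9,4,3>
PS:0↔3 J2 <9,4,4>
#9 <10,4,4>
R:6↔9 J1 <10,5,4>
PS:7↔5 J2 <10,5,5>
3×9 − 2×5 − 1×5 = 12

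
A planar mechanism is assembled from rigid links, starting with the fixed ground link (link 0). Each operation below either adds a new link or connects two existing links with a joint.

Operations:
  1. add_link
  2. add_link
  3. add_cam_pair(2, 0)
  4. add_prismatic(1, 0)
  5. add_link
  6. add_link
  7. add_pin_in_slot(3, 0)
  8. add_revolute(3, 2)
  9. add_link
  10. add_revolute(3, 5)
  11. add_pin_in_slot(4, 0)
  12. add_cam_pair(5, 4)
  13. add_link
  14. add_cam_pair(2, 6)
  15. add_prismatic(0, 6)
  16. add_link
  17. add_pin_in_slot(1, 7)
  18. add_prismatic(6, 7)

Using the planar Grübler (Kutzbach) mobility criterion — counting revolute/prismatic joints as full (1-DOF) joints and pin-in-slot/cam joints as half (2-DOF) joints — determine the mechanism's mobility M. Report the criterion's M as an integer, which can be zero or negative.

M = 5

ground; <1,0,0>
#1 <2,0,0>
#2 <3,0,0>
C:2↔0 J2 <3,0,1>
P:1↔0 J1 <3,1,1>
#3 <4,1,1>
#4 <5,1,1>
PS:3↔0 J2 <5,1,2>
R:3↔2 J1 <5,2,2>
#5 <6,2,2>
R:3↔5 J1 <6,3,2>
PS:4↔0 J2 <6,3,3>
C:5↔4 J2 <6,3,4>
#6 <7,3,4>
C:2↔6 J2 <7,3,5>
P:0↔6 J1 <7,4,5>
#7 <8,4,5>
PS:1↔7 J2 <8,4,6>
P:6↔7 J1 <8,5,6>
3×7 − 2×5 − 1×6 = 5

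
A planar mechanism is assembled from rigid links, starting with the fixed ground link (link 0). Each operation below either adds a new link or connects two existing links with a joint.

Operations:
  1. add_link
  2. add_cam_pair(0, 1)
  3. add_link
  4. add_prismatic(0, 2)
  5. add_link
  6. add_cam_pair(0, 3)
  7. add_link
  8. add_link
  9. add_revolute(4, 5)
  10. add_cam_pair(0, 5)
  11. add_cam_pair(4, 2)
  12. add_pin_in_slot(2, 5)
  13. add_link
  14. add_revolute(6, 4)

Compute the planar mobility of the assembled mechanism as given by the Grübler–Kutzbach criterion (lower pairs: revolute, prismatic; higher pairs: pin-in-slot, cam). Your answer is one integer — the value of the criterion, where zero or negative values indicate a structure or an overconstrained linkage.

[1;0;0] (link 0 is ground)
L+ [2;0;0]
C(0,1)∈J2 [2;0;1]
L+ [3;0;1]
P(0,2)∈J1 [3;1;1]
L+ [4;1;1]
C(0,3)∈J2 [4;1;2]
L+ [5;1;2]
L+ [6;1;2]
R(4,5)∈J1 [6;2;2]
C(0,5)∈J2 [6;2;3]
C(4,2)∈J2 [6;2;4]
PS(2,5)∈J2 [6;2;5]
L+ [7;2;5]
R(6,4)∈J1 [7;3;5]
mobility = 18 − 6 − 5 = 7

M = 7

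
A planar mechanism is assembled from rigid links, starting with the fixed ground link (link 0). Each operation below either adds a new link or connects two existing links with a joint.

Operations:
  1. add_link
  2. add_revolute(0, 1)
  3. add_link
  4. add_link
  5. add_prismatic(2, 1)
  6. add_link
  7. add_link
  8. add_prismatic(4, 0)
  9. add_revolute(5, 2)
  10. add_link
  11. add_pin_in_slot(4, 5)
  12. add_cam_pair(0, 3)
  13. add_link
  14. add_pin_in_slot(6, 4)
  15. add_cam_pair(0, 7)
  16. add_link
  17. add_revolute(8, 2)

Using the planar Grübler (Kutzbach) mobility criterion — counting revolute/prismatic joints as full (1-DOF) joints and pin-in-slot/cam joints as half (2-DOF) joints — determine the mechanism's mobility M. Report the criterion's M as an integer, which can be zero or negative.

ground; <1,0,0>
#1 <2,0,0>
R:0↔1 J1 <2,1,0>
#2 <3,1,0>
#3 <4,1,0>
P:2↔1 J1 <4,2,0>
#4 <5,2,0>
#5 <6,2,0>
P:4↔0 J1 <6,3,0>
R:5↔2 J1 <6,4,0>
#6 <7,4,0>
PS:4↔5 J2 <7,4,1>
C:0↔3 J2 <7,4,2>
#7 <8,4,2>
PS:6↔4 J2 <8,4,3>
C:0↔7 J2 <8,4,4>
#8 <9,4,4>
R:8↔2 J1 <9,5,4>
3×8 − 2×5 − 1×4 = 10

M = 10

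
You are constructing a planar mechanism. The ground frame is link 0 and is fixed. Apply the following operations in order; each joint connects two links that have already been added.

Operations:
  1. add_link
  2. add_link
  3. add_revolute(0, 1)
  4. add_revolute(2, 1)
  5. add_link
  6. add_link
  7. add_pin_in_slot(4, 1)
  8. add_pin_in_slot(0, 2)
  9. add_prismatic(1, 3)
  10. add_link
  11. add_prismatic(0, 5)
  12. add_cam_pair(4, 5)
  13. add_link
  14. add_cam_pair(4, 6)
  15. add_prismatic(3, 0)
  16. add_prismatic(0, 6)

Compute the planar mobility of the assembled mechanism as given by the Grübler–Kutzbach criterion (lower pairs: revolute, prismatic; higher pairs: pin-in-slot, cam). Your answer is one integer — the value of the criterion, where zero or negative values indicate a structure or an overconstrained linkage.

ground; <1,0,0>
#1 <2,0,0>
#2 <3,0,0>
R:0↔1 J1 <3,1,0>
R:2↔1 J1 <3,2,0>
#3 <4,2,0>
#4 <5,2,0>
PS:4↔1 J2 <5,2,1>
PS:0↔2 J2 <5,2,2>
P:1↔3 J1 <5,3,2>
#5 <6,3,2>
P:0↔5 J1 <6,4,2>
C:4↔5 J2 <6,4,3>
#6 <7,4,3>
C:4↔6 J2 <7,4,4>
P:3↔0 J1 <7,5,4>
P:0↔6 J1 <7,6,4>
3×6 − 2×6 − 1×4 = 2

M = 2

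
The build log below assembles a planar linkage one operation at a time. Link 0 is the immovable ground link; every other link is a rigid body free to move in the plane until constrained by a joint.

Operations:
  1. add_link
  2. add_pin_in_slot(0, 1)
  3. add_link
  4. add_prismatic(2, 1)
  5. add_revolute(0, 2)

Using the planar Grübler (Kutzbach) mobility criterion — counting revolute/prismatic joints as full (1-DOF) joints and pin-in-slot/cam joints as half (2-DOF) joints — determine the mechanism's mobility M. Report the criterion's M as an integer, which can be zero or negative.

M = 1

L=1 J1=0 J2=0
add link → L=2 J1=0 J2=0
PS@0,1 dof=2 J2 → L=2 J1=0 J2=1
add link → L=3 J1=0 J2=1
P@2,1 dof=1 J1 → L=3 J1=1 J2=1
R@0,2 dof=1 J1 → L=3 J1=2 J2=1
M=3(L−1)−2J1−J2=3·2−2·2−1=1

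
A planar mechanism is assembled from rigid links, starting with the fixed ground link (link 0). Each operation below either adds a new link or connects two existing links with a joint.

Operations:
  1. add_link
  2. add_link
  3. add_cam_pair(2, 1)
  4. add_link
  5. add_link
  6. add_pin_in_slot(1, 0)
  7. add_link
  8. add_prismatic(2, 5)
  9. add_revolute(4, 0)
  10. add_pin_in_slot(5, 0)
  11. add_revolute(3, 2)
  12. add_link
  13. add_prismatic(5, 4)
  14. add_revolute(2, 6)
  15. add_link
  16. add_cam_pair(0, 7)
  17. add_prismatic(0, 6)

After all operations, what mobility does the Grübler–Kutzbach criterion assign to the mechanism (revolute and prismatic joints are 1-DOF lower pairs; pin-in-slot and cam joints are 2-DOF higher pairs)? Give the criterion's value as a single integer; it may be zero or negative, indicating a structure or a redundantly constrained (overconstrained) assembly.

link 0 = ground. State L|J1|J2 = 1|0|0
+link1  2|0|0
+link2  3|0|0
C(2,1) f=2→J2  3|0|1
+link3  4|0|1
+link4  5|0|1
PS(1,0) f=2→J2  5|0|2
+link5  6|0|2
P(2,5) f=1→J1  6|1|2
R(4,0) f=1→J1  6|2|2
PS(5,0) f=2→J2  6|2|3
R(3,2) f=1→J1  6|3|3
+link6  7|3|3
P(5,4) f=1→J1  7|4|3
R(2,6) f=1→J1  7|5|3
+link7  8|5|3
C(0,7) f=2→J2  8|5|4
P(0,6) f=1→J1  8|6|4
M = 3(8−1)−2·6−4 = 21−12−4 = 5

M = 5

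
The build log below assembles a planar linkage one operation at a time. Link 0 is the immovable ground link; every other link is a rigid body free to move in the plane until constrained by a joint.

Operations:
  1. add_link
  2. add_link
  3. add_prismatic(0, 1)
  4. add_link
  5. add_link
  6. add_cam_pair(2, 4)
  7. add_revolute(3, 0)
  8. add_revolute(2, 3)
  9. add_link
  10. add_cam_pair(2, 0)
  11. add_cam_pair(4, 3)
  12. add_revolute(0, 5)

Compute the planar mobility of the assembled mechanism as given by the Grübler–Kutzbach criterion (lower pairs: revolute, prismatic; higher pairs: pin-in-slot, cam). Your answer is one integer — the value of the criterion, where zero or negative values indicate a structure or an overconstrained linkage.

link 0 = ground. State L|J1|J2 = 1|0|0
+link1  2|0|0
+link2  3|0|0
P(0,1) f=1→J1  3|1|0
+link3  4|1|0
+link4  5|1|0
C(2,4) f=2→J2  5|1|1
R(3,0) f=1→J1  5|2|1
R(2,3) f=1→J1  5|3|1
+link5  6|3|1
C(2,0) f=2→J2  6|3|2
C(4,3) f=2→J2  6|3|3
R(0,5) f=1→J1  6|4|3
M = 3(6−1)−2·4−3 = 15−8−3 = 4

M = 4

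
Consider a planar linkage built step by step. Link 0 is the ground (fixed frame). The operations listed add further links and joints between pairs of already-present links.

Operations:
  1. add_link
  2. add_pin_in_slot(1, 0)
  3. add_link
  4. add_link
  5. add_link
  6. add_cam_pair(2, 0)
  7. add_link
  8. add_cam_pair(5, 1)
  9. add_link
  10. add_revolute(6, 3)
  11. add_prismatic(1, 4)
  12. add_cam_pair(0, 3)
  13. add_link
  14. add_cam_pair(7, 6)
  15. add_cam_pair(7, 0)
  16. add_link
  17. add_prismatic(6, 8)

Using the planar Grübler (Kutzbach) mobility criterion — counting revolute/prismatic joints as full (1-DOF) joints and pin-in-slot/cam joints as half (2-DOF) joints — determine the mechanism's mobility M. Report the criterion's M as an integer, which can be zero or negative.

M = 12

(L,J1,J2)=(1,0,0); link0 fixed
link1: (2,0,0)
PS 1-0 [J2]: (2,0,1)
link2: (3,0,1)
link3: (4,0,1)
link4: (5,0,1)
C 2-0 [J2]: (5,0,2)
link5: (6,0,2)
C 5-1 [J2]: (6,0,3)
link6: (7,0,3)
R 6-3 [J1]: (7,1,3)
P 1-4 [J1]: (7,2,3)
C 0-3 [J2]: (7,2,4)
link7: (8,2,4)
C 7-6 [J2]: (8,2,5)
C 7-0 [J2]: (8,2,6)
link8: (9,2,6)
P 6-8 [J1]: (9,3,6)
Grübler: 3·8 − 2·3 − 6 = 12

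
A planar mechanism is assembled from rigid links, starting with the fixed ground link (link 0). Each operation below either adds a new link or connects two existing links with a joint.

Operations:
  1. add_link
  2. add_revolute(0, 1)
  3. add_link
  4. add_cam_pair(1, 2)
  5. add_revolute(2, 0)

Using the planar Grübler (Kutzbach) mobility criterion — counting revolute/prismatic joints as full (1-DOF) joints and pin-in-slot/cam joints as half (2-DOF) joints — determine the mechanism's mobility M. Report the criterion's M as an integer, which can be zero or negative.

M = 1

L=1 J1=0 J2=0
add link → L=2 J1=0 J2=0
R@0,1 dof=1 J1 → L=2 J1=1 J2=0
add link → L=3 J1=1 J2=0
C@1,2 dof=2 J2 → L=3 J1=1 J2=1
R@2,0 dof=1 J1 → L=3 J1=2 J2=1
M=3(L−1)−2J1−J2=3·2−2·2−1=1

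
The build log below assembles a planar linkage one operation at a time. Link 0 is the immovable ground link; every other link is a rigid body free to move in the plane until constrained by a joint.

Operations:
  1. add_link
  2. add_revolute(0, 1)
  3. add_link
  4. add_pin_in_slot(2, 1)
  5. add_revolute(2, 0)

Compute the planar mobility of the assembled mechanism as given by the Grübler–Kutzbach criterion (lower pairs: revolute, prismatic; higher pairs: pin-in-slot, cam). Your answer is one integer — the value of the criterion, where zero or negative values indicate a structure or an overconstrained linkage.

M = 1

ground; <1,0,0>
#1 <2,0,0>
R:0↔1 J1 <2,1,0>
#2 <3,1,0>
PS:2↔1 J2 <3,1,1>
R:2↔0 J1 <3,2,1>
3×2 − 2×2 − 1×1 = 1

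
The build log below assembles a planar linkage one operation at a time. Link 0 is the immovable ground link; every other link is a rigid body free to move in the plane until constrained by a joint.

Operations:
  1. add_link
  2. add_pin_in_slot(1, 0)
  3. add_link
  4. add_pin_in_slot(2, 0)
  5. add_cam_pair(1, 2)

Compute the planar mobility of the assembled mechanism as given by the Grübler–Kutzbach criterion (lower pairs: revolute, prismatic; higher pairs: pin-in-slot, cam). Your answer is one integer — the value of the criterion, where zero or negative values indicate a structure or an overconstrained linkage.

M = 3

link 0 = ground. State L|J1|J2 = 1|0|0
+link1  2|0|0
PS(1,0) f=2→J2  2|0|1
+link2  3|0|1
PS(2,0) f=2→J2  3|0|2
C(1,2) f=2→J2  3|0|3
M = 3(3−1)−2·0−3 = 6−0−3 = 3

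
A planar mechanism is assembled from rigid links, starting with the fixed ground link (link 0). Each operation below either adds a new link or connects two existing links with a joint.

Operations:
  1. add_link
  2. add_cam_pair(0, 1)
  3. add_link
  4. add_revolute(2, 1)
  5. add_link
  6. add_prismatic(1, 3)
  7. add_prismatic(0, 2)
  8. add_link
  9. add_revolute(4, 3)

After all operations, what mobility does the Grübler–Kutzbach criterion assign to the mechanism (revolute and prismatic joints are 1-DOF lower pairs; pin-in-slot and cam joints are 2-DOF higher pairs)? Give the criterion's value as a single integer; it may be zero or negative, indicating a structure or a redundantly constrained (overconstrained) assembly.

M = 3

link 0 = ground. State L|J1|J2 = 1|0|0
+link1  2|0|0
C(0,1) f=2→J2  2|0|1
+link2  3|0|1
R(2,1) f=1→J1  3|1|1
+link3  4|1|1
P(1,3) f=1→J1  4|2|1
P(0,2) f=1→J1  4|3|1
+link4  5|3|1
R(4,3) f=1→J1  5|4|1
M = 3(5−1)−2·4−1 = 12−8−1 = 3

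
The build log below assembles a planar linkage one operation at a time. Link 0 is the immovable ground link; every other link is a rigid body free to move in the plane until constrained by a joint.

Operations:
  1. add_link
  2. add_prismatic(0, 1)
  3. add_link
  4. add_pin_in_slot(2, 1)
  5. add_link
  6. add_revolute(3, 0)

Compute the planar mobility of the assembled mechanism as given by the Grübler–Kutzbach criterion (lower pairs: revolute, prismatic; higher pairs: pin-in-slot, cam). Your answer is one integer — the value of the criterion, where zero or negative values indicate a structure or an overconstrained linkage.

M = 4

link 0 = ground. State L|J1|J2 = 1|0|0
+link1  2|0|0
P(0,1) f=1→J1  2|1|0
+link2  3|1|0
PS(2,1) f=2→J2  3|1|1
+link3  4|1|1
R(3,0) f=1→J1  4|2|1
M = 3(4−1)−2·2−1 = 9−4−1 = 4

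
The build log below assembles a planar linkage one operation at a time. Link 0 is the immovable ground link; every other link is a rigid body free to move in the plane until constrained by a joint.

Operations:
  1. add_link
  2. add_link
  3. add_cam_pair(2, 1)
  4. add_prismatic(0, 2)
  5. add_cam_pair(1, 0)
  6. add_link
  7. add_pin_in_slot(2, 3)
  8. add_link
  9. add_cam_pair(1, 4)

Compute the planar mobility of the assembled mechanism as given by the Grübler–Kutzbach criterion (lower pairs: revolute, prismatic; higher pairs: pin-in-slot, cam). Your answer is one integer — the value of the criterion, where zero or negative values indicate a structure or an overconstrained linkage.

ground; <1,0,0>
#1 <2,0,0>
#2 <3,0,0>
C:2↔1 J2 <3,0,1>
P:0↔2 J1 <3,1,1>
C:1↔0 J2 <3,1,2>
#3 <4,1,2>
PS:2↔3 J2 <4,1,3>
#4 <5,1,3>
C:1↔4 J2 <5,1,4>
3×4 − 2×1 − 1×4 = 6

M = 6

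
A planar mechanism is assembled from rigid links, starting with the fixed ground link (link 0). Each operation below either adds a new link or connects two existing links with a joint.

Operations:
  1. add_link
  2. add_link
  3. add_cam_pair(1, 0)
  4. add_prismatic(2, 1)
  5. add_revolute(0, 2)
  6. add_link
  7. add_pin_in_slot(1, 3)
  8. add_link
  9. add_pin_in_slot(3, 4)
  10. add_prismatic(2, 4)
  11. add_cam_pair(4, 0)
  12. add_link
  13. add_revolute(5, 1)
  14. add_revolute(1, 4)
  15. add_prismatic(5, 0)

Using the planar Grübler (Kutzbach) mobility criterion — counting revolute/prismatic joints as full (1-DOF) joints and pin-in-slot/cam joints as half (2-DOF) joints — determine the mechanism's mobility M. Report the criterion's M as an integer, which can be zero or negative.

L=1 J1=0 J2=0
add link → L=2 J1=0 J2=0
add link → L=3 J1=0 J2=0
C@1,0 dof=2 J2 → L=3 J1=0 J2=1
P@2,1 dof=1 J1 → L=3 J1=1 J2=1
R@0,2 dof=1 J1 → L=3 J1=2 J2=1
add link → L=4 J1=2 J2=1
PS@1,3 dof=2 J2 → L=4 J1=2 J2=2
add link → L=5 J1=2 J2=2
PS@3,4 dof=2 J2 → L=5 J1=2 J2=3
P@2,4 dof=1 J1 → L=5 J1=3 J2=3
C@4,0 dof=2 J2 → L=5 J1=3 J2=4
add link → L=6 J1=3 J2=4
R@5,1 dof=1 J1 → L=6 J1=4 J2=4
R@1,4 dof=1 J1 → L=6 J1=5 J2=4
P@5,0 dof=1 J1 → L=6 J1=6 J2=4
M=3(L−1)−2J1−J2=3·5−2·6−4=-1

M = -1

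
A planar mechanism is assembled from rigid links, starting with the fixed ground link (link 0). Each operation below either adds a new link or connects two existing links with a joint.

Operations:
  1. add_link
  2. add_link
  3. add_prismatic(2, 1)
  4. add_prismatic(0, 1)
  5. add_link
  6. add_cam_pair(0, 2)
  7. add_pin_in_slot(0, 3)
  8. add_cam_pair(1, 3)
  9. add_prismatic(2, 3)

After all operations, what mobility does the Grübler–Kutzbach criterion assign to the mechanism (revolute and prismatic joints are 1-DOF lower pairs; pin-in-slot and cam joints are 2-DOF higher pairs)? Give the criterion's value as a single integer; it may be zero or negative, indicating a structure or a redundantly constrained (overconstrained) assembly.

link 0 = ground. State L|J1|J2 = 1|0|0
+link1  2|0|0
+link2  3|0|0
P(2,1) f=1→J1  3|1|0
P(0,1) f=1→J1  3|2|0
+link3  4|2|0
C(0,2) f=2→J2  4|2|1
PS(0,3) f=2→J2  4|2|2
C(1,3) f=2→J2  4|2|3
P(2,3) f=1→J1  4|3|3
M = 3(4−1)−2·3−3 = 9−6−3 = 0

M = 0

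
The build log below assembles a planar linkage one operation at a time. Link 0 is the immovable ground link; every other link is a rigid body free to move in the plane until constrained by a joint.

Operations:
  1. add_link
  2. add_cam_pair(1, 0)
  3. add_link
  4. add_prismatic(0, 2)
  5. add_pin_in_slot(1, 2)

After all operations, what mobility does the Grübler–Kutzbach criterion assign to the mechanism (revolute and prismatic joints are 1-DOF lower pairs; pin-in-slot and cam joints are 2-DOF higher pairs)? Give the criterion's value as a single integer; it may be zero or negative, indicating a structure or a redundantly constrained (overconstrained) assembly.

M = 2

link 0 = ground. State L|J1|J2 = 1|0|0
+link1  2|0|0
C(1,0) f=2→J2  2|0|1
+link2  3|0|1
P(0,2) f=1→J1  3|1|1
PS(1,2) f=2→J2  3|1|2
M = 3(3−1)−2·1−2 = 6−2−2 = 2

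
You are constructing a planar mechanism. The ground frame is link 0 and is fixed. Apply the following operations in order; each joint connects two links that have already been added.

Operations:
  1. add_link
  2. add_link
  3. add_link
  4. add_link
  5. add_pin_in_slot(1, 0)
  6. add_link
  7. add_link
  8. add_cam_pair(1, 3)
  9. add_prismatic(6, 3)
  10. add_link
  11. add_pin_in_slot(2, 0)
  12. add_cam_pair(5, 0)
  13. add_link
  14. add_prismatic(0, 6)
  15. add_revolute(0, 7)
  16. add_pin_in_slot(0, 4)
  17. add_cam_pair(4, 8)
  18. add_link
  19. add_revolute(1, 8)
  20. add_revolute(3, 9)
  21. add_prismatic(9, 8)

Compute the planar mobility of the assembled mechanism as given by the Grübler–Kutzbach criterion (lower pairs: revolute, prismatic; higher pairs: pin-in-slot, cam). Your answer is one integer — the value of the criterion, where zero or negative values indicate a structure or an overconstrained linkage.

M = 9

(L,J1,J2)=(1,0,0); link0 fixed
link1: (2,0,0)
link2: (3,0,0)
link3: (4,0,0)
link4: (5,0,0)
PS 1-0 [J2]: (5,0,1)
link5: (6,0,1)
link6: (7,0,1)
C 1-3 [J2]: (7,0,2)
P 6-3 [J1]: (7,1,2)
link7: (8,1,2)
PS 2-0 [J2]: (8,1,3)
C 5-0 [J2]: (8,1,4)
link8: (9,1,4)
P 0-6 [J1]: (9,2,4)
R 0-7 [J1]: (9,3,4)
PS 0-4 [J2]: (9,3,5)
C 4-8 [J2]: (9,3,6)
link9: (10,3,6)
R 1-8 [J1]: (10,4,6)
R 3-9 [J1]: (10,5,6)
P 9-8 [J1]: (10,6,6)
Grübler: 3·9 − 2·6 − 6 = 9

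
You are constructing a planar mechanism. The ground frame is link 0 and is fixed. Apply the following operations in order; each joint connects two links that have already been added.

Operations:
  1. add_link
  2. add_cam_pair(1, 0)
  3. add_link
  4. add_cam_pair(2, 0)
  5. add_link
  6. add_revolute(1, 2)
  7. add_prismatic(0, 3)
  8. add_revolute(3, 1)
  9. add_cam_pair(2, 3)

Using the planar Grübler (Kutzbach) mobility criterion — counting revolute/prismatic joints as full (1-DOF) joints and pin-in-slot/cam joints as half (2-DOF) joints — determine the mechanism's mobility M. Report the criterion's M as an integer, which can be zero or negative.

M = 0

ground; <1,0,0>
#1 <2,0,0>
C:1↔0 J2 <2,0,1>
#2 <3,0,1>
C:2↔0 J2 <3,0,2>
#3 <4,0,2>
R:1↔2 J1 <4,1,2>
P:0↔3 J1 <4,2,2>
R:3↔1 J1 <4,3,2>
C:2↔3 J2 <4,3,3>
3×3 − 2×3 − 1×3 = 0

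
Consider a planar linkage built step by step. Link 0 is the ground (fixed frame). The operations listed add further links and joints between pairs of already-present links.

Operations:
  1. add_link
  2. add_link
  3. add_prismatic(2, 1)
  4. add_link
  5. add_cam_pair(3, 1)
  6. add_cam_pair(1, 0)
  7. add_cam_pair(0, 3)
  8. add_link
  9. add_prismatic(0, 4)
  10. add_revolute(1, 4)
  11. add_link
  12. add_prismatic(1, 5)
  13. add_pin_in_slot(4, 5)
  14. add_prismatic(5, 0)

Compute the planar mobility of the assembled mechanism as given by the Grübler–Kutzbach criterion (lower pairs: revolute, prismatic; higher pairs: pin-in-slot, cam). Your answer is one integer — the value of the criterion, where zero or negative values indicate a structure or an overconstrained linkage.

M = 1

(L,J1,J2)=(1,0,0); link0 fixed
link1: (2,0,0)
link2: (3,0,0)
P 2-1 [J1]: (3,1,0)
link3: (4,1,0)
C 3-1 [J2]: (4,1,1)
C 1-0 [J2]: (4,1,2)
C 0-3 [J2]: (4,1,3)
link4: (5,1,3)
P 0-4 [J1]: (5,2,3)
R 1-4 [J1]: (5,3,3)
link5: (6,3,3)
P 1-5 [J1]: (6,4,3)
PS 4-5 [J2]: (6,4,4)
P 5-0 [J1]: (6,5,4)
Grübler: 3·5 − 2·5 − 4 = 1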